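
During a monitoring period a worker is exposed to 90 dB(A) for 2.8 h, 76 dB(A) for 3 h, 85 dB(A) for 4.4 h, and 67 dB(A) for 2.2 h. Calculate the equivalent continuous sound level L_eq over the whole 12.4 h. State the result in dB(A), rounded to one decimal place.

L_eq = 10·log₁₀[(1/T)·Σ tᵢ·10^(Lᵢ/10)] with T = 12.4 h.
Σ tᵢ·10^(Lᵢ/10) = 2.8·10^(90/10) + 3·10^(76/10) + 4.4·10^(85/10) + 2.2·10^(67/10) = 4.322e+09.
L_eq = 10·log₁₀(4.322e+09/12.4) = 85.42 dB(A).

85.4 dB(A)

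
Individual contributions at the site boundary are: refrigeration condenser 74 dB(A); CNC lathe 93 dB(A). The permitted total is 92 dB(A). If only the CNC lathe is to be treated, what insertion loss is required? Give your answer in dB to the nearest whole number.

Everything except the CNC lathe sums to 10^(74/10) = 2.512e+07 in linear terms, 74.00 dB(A).
The limit corresponds to 10^(92/10) = 1.585e+09; subtracting the fixed part leaves 1.560e+09 for the CNC lathe, i.e. 91.93 dB(A).
So the CNC lathe must be reduced from 93 to 91.93 dB(A): IL = 1.07 dB.

1 dB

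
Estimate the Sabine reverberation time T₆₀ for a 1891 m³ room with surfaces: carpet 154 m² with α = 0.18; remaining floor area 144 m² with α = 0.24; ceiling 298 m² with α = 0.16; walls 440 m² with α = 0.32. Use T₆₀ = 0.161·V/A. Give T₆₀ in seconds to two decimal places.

Total absorption A = 154·0.18 + 144·0.24 + 298·0.16 + 440·0.32 = 250.76 m² sabins.
T₆₀ = 0.161 × 1891 / 250.76 = 1.214 s.

1.21 s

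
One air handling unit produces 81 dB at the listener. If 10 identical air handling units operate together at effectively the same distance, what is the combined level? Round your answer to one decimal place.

91.0 dB

L_total = L₁ + 10·log₁₀ N for N identical incoherent sources.
L_total = 81 + 10·log₁₀(10) = 81 + 10.000 = 91.00 dB.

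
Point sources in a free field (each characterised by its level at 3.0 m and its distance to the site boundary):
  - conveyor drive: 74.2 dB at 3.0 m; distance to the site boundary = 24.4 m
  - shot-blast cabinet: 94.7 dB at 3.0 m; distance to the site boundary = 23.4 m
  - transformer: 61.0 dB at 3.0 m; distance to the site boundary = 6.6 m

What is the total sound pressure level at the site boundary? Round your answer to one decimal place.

Propagate each source to the receiver with L = L_ref − 20·log₁₀(r/r_ref), then add intensities.
conveyor drive: 74.2 − 20·log₁₀(24.4/3.0) = 74.2 − 18.21 = 55.99 dB.
shot-blast cabinet: 94.7 − 20·log₁₀(23.4/3.0) = 94.7 − 17.84 = 76.86 dB.
transformer: 61.0 − 20·log₁₀(6.6/3.0) = 61.0 − 6.85 = 54.15 dB.
Σ 10^(L/10) = 4.917e+07 → L_total = 10·log₁₀(4.917e+07) = 76.92 dB.

76.9 dB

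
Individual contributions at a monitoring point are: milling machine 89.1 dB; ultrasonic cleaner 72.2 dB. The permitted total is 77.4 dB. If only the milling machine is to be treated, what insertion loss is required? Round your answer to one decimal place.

13.3 dB

Fixed contribution from the other source: Σ 10^(L/10) = 10^(72.2/10) = 1.660e+07 (72.20 dB).
To meet 77.4 dB overall, the treated milling machine may contribute at most 10^(77.4/10) − 1.660e+07 = 3.836e+07, i.e. 75.84 dB.
So the milling machine must be reduced from 89.1 to 75.84 dB: IL = 13.26 dB.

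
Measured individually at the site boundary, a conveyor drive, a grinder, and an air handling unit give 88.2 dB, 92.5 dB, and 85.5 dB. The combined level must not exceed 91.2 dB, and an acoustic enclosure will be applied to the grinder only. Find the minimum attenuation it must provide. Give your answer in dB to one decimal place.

7.7 dB

The untreated sources together contribute 10^(88.2/10) + 10^(85.5/10) = 1.016e+09, i.e. 90.07 dB.
The limit corresponds to 10^(91.2/10) = 1.318e+09; subtracting the fixed part leaves 3.027e+08 for the grinder, i.e. 84.81 dB.
Required insertion loss = 92.5 − 84.81 = 7.69 dB.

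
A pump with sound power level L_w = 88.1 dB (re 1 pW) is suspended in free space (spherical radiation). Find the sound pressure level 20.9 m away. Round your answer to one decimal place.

Free-field spherical radiation: L_p = L_w − 10·log₁₀(4π·r²), r = 20.9 m.
4π·r² = 5489 m², 10·log₁₀ of that is 37.395 dB.
L_p = 88.1 − 37.395 = 50.70 dB.

50.7 dB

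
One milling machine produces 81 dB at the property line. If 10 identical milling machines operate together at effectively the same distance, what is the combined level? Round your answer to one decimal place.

With 10 equal, uncorrelated contributions the intensity is 10× that of one unit, giving a rise of 10·log₁₀ 10.
L_total = 81 + 10·log₁₀(10) = 81 + 10.000 = 91.00 dB.

91.0 dB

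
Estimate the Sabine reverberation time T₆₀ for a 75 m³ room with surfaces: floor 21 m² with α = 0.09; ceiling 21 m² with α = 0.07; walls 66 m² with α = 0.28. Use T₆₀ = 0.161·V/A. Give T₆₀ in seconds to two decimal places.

Total absorption A = 21·0.09 + 21·0.07 + 66·0.28 = 21.84 m² sabins.
T₆₀ = 0.161 × 75 / 21.84 = 0.553 s.

0.55 s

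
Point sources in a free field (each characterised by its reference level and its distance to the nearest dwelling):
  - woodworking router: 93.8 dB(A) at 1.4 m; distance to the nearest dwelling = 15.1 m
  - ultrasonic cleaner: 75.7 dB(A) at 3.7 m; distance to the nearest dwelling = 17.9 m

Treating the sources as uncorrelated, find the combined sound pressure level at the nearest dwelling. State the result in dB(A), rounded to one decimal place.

73.5 dB(A)

First find each source's level at the receiver (point-source: −20·log₁₀(r/r_ref)), then combine on an intensity basis.
woodworking router: 93.8 − 20·log₁₀(15.1/1.4) = 93.8 − 20.66 = 73.14 dB(A).
ultrasonic cleaner: 75.7 − 20·log₁₀(17.9/3.7) = 75.7 − 13.69 = 62.01 dB(A).
Σ 10^(L/10) = 2.221e+07 → L_total = 10·log₁₀(2.221e+07) = 73.47 dB(A).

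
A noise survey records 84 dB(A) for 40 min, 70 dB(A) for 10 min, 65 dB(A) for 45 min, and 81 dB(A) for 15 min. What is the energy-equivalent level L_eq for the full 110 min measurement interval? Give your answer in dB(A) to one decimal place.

80.4 dB(A)

Weight each interval's intensity by its duration and average over T = 110 min:
Σ tᵢ·10^(Lᵢ/10) = 40·10^(84/10) + 10·10^(70/10) + 45·10^(65/10) + 15·10^(81/10) = 1.218e+10.
L_eq = 10·log₁₀(1.218e+10/110) = 80.44 dB(A).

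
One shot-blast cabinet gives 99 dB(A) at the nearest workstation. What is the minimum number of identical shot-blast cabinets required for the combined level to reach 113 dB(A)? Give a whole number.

26

N identical sources give L₁ + 10·log₁₀ N, so require 10·log₁₀ N ≥ 113 − 99 = 14.0 dB.
N ≥ 10^(14.0/10) = 25.119, so N = 26.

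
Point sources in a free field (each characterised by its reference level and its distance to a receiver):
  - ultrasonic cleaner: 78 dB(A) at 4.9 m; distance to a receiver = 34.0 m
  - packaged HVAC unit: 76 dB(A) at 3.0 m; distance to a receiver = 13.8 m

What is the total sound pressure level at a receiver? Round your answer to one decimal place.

65.0 dB(A)

First find each source's level at the receiver (point-source: −20·log₁₀(r/r_ref)), then combine on an intensity basis.
ultrasonic cleaner: 78 − 20·log₁₀(34.0/4.9) = 78 − 16.83 = 61.17 dB(A).
packaged HVAC unit: 76 − 20·log₁₀(13.8/3.0) = 76 − 13.26 = 62.74 dB(A).
Σ 10^(L/10) = 3.192e+06 → L_total = 10·log₁₀(3.192e+06) = 65.04 dB(A).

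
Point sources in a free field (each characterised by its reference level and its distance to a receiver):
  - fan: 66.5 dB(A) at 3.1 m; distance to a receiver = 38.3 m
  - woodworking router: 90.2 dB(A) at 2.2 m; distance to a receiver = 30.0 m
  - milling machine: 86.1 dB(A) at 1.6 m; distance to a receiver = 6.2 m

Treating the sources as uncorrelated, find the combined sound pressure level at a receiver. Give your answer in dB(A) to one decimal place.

First find each source's level at the receiver (point-source: −20·log₁₀(r/r_ref)), then combine on an intensity basis.
fan: 66.5 − 20·log₁₀(38.3/3.1) = 66.5 − 21.84 = 44.66 dB(A).
woodworking router: 90.2 − 20·log₁₀(30.0/2.2) = 90.2 − 22.69 = 67.51 dB(A).
milling machine: 86.1 − 20·log₁₀(6.2/1.6) = 86.1 − 11.77 = 74.33 dB(A).
Σ 10^(L/10) = 3.279e+07 → L_total = 10·log₁₀(3.279e+07) = 75.16 dB(A).

75.2 dB(A)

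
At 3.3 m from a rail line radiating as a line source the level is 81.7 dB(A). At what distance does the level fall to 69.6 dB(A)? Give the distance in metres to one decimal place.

The 12.1 dB drop corresponds to a distance ratio of 10^(12.1/10) for a line source.
r₂ = 3.3·10^((81.7−69.6)/10) = 3.3·10^(12.1/10) = 53.52 m.

53.5 m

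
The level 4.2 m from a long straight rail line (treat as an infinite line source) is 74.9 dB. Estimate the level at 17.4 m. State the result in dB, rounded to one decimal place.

68.7 dB

Cylindrical spreading from a line source gives a 10·log₁₀(r₂/r₁) drop.
L₂ = 74.9 − 10·log₁₀(17.4/4.2) = 74.9 − 6.173 = 68.73 dB.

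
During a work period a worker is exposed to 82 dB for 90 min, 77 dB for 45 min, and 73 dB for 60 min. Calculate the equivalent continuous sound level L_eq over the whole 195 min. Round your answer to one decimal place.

79.6 dB

The energy average is taken in the linear domain: L_eq = 10·log₁₀[(Σ tᵢ·10^(Lᵢ/10))/T], T = 195 min.
Σ tᵢ·10^(Lᵢ/10) = 90·10^(82/10) + 45·10^(77/10) + 60·10^(73/10) = 1.772e+10.
L_eq = 10·log₁₀(1.772e+10/195) = 79.58 dB.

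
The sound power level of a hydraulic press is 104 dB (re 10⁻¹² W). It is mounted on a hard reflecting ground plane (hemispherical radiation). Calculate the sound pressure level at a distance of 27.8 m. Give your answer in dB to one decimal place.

Free-field hemispherical radiation: L_p = L_w − 10·log₁₀(2π·r²), r = 27.8 m.
2π·r² = 4856 m², 10·log₁₀ of that is 36.863 dB.
L_p = 104 − 36.863 = 67.14 dB.

67.1 dB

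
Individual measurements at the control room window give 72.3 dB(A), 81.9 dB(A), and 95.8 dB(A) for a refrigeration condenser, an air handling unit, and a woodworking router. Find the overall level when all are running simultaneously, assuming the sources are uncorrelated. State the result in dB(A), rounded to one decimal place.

Incoherent sources combine by intensity addition: L_total = 10·log₁₀(Σ 10^(L_i/10)).
Σ 10^(L/10) = 10^(72.3/10) + 10^(81.9/10) + 10^(95.8/10) = 3.974e+09.
L_total = 10·log₁₀(3.974e+09) = 95.99 dB(A).

96.0 dB(A)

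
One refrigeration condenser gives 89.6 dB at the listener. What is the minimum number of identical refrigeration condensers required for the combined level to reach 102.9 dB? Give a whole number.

Need L₁ + 10·log₁₀ N ≥ 102.9, i.e. log₁₀ N ≥ 1.33.
N ≥ 10^(13.3/10) = 21.380, so N = 22.

22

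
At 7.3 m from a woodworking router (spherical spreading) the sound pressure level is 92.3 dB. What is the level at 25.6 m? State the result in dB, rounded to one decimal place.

81.4 dB

For a point source, L₂ = L₁ − 20·log₁₀(r₂/r₁).
L₂ = 92.3 − 20·log₁₀(25.6/7.3) = 92.3 − 10.898 = 81.40 dB.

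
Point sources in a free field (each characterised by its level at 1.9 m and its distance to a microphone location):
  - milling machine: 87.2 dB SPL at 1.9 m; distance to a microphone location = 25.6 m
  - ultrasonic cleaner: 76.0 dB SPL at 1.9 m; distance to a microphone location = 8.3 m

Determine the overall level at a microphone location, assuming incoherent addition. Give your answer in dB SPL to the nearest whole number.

First find each source's level at the receiver (point-source: −20·log₁₀(r/r_ref)), then combine on an intensity basis.
milling machine: 87.2 − 20·log₁₀(25.6/1.9) = 87.2 − 22.59 = 64.61 dB SPL.
ultrasonic cleaner: 76.0 − 20·log₁₀(8.3/1.9) = 76.0 − 12.81 = 63.19 dB SPL.
Σ 10^(L/10) = 4.977e+06 → L_total = 10·log₁₀(4.977e+06) = 66.97 dB SPL.

67 dB SPL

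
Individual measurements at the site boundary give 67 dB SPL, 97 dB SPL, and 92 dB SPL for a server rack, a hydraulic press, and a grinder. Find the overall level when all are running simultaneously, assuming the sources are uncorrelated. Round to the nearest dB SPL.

Incoherent sources combine by intensity addition: L_total = 10·log₁₀(Σ 10^(L_i/10)).
Σ 10^(L/10) = 10^(67/10) + 10^(97/10) + 10^(92/10) = 6.602e+09.
L_total = 10·log₁₀(6.602e+09) = 98.20 dB SPL.

98 dB SPL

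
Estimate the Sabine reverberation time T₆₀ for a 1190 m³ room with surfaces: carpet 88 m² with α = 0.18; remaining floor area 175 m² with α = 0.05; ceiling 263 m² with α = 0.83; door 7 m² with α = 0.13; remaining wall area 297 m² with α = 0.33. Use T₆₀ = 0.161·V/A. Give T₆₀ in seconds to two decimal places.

0.56 s

Summing Sᵢαᵢ: 88·0.18 + 175·0.05 + 263·0.83 + 7·0.13 + 297·0.33 = 341.80 m².
T₆₀ = 0.161·V/A = 0.161·1190/341.80 = 0.561 s.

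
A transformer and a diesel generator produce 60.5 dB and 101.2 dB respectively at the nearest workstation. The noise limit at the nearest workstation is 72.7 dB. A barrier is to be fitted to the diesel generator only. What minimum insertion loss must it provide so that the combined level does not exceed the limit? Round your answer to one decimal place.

Everything except the diesel generator sums to 10^(60.5/10) = 1.122e+06 in linear terms, 60.50 dB.
The limit corresponds to 10^(72.7/10) = 1.862e+07; subtracting the fixed part leaves 1.750e+07 for the diesel generator, i.e. 72.43 dB.
So the diesel generator must be reduced from 101.2 to 72.43 dB: IL = 28.77 dB.

28.8 dB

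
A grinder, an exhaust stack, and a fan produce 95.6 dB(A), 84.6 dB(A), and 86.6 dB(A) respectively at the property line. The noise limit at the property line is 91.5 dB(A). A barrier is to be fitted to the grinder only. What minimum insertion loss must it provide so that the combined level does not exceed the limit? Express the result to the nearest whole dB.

7 dB

The untreated sources together contribute 10^(84.6/10) + 10^(86.6/10) = 7.455e+08, i.e. 88.72 dB(A).
The limit corresponds to 10^(91.5/10) = 1.413e+09; subtracting the fixed part leaves 6.670e+08 for the grinder, i.e. 88.24 dB(A).
Required insertion loss = 95.6 − 88.24 = 7.36 dB.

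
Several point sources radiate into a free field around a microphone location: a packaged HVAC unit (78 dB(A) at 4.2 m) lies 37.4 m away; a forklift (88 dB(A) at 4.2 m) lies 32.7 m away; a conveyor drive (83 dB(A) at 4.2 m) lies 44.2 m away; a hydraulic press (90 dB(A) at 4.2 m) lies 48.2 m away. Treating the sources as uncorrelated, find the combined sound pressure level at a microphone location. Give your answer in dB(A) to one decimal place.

73.1 dB(A)

Propagate each source to the receiver with L = L_ref − 20·log₁₀(r/r_ref), then add intensities.
packaged HVAC unit: 78 − 20·log₁₀(37.4/4.2) = 78 − 18.99 = 59.01 dB(A).
forklift: 88 − 20·log₁₀(32.7/4.2) = 88 − 17.83 = 70.17 dB(A).
conveyor drive: 83 − 20·log₁₀(44.2/4.2) = 83 − 20.44 = 62.56 dB(A).
hydraulic press: 90 − 20·log₁₀(48.2/4.2) = 90 − 21.20 = 68.80 dB(A).
Σ 10^(L/10) = 2.060e+07 → L_total = 10·log₁₀(2.060e+07) = 73.14 dB(A).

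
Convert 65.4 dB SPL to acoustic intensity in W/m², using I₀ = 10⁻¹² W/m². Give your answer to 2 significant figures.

L = 10·log₁₀(I/I₀) ⇒ I = I₀·10^(L/10) = 10⁻¹² × 10^6.54.

3.5e-06 W/m²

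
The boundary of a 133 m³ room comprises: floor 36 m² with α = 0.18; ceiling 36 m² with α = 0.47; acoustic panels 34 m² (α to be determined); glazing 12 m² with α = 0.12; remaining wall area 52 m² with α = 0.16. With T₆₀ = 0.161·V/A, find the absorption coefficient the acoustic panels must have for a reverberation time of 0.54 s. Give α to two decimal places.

A = 0.161·V/T₆₀ = 0.161·133/0.54 = 39.65 m² sabins.
Absorption from the other surfaces = 36·0.18 + 36·0.47 + 12·0.12 + 52·0.16 = 33.16 m², so the acoustic panels must supply 6.49 m² over 34 m².
α = 6.49/34 = 0.191.

0.19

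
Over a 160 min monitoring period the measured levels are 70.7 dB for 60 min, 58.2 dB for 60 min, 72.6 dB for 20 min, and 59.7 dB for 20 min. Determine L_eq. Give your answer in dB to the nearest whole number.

68 dB

Weight each interval's intensity by its duration and average over T = 160 min:
Σ tᵢ·10^(Lᵢ/10) = 60·10^(70.7/10) + 60·10^(58.2/10) + 20·10^(72.6/10) + 20·10^(59.7/10) = 1.127e+09.
L_eq = 10·log₁₀(1.127e+09/160) = 68.48 dB.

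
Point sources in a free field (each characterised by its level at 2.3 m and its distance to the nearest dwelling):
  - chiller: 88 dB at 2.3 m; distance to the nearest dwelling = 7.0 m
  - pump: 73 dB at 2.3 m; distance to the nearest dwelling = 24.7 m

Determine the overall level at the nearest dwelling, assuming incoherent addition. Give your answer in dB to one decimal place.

78.3 dB

Propagate each source to the receiver with L = L_ref − 20·log₁₀(r/r_ref), then add intensities.
chiller: 88 − 20·log₁₀(7.0/2.3) = 88 − 9.67 = 78.33 dB.
pump: 73 − 20·log₁₀(24.7/2.3) = 73 − 20.62 = 52.38 dB.
Σ 10^(L/10) = 6.829e+07 → L_total = 10·log₁₀(6.829e+07) = 78.34 dB.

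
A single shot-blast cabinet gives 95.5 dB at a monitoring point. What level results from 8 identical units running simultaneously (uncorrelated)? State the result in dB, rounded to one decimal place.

104.5 dB

N identical incoherent sources raise the level by 10·log₁₀ N.
L_total = 95.5 + 10·log₁₀(8) = 95.5 + 9.031 = 104.53 dB.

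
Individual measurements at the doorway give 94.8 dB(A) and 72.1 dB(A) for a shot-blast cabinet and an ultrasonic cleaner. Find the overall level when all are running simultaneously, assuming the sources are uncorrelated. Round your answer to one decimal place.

For uncorrelated sources the intensities add, so convert each level to linear form, sum, and take 10·log₁₀ of the total.
Σ 10^(L/10) = 10^(94.8/10) + 10^(72.1/10) = 3.036e+09.
L_total = 10·log₁₀(3.036e+09) = 94.82 dB(A).

94.8 dB(A)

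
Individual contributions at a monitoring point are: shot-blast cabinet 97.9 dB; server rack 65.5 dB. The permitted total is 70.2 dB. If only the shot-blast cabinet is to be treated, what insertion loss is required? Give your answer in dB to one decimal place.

29.5 dB

Fixed contribution from the other source: Σ 10^(L/10) = 10^(65.5/10) = 3.548e+06 (65.50 dB).
To meet 70.2 dB overall, the treated shot-blast cabinet may contribute at most 10^(70.2/10) − 3.548e+06 = 6.923e+06, i.e. 68.40 dB.
So the shot-blast cabinet must be reduced from 97.9 to 68.40 dB: IL = 29.50 dB.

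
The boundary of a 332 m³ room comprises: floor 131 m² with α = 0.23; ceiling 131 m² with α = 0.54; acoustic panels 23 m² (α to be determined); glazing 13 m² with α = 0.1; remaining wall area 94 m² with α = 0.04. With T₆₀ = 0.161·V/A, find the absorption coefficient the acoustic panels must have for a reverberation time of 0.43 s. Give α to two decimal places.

0.80

From T₆₀ = 0.161·V/A, the target T₆₀ = 0.43 s needs A = 0.161·332/0.43 = 124.31 m².
Absorption from the other surfaces = 131·0.23 + 131·0.54 + 13·0.1 + 94·0.04 = 105.93 m², so the acoustic panels must supply 18.38 m² over 23 m².
α = 18.38/23 = 0.799.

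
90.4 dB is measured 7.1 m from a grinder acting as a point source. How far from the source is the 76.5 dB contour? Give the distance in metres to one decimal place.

35.2 m

For a point source L₁ − L₂ = 20·log₁₀(r₂/r₁), so r₂ = r₁·10^((L₁−L₂)/20).
r₂ = 7.1·10^((90.4−76.5)/20) = 7.1·10^(13.9/20) = 35.18 m.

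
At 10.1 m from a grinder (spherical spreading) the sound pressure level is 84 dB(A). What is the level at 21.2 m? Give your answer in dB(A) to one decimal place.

Spherical spreading from a point source gives a 20·log₁₀(r₂/r₁) drop.
L₂ = 84 − 20·log₁₀(21.2/10.1) = 84 − 6.440 = 77.56 dB(A).

77.6 dB(A)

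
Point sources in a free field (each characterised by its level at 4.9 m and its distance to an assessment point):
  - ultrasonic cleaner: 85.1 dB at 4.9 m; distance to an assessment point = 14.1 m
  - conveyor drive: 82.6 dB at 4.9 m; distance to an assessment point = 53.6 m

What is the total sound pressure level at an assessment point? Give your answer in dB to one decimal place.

76.1 dB

Apply inverse-square spreading to bring every level to the receiver, then sum 10^(L/10).
ultrasonic cleaner: 85.1 − 20·log₁₀(14.1/4.9) = 85.1 − 9.18 = 75.92 dB.
conveyor drive: 82.6 − 20·log₁₀(53.6/4.9) = 82.6 − 20.78 = 61.82 dB.
Σ 10^(L/10) = 4.060e+07 → L_total = 10·log₁₀(4.060e+07) = 76.09 dB.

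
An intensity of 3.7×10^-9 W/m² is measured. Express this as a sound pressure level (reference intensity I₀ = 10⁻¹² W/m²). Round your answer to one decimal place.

Dividing by I₀ shifts the exponent by 12: I/I₀ = 3.7×10^3.
L = 10·(0.5682 + 3) = 35.68 dB.

35.7 dB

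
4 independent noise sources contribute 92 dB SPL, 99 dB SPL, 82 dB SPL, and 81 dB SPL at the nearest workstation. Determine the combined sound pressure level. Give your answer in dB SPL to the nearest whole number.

100 dB SPL

Incoherent sources combine by intensity addition: L_total = 10·log₁₀(Σ 10^(L_i/10)).
Σ 10^(L/10) = 10^(92/10) + 10^(99/10) + 10^(82/10) + 10^(81/10) = 9.813e+09.
L_total = 10·log₁₀(9.813e+09) = 99.92 dB SPL.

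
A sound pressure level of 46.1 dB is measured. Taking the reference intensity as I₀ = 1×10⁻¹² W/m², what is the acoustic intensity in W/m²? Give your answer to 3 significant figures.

L = 10·log₁₀(I/I₀) ⇒ I = I₀·10^(L/10) = 10⁻¹² × 10^4.61.

4.07e-08 W/m²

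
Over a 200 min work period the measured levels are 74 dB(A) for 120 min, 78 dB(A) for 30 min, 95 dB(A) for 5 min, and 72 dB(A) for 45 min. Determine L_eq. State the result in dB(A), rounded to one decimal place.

80.3 dB(A)

L_eq = 10·log₁₀[(1/T)·Σ tᵢ·10^(Lᵢ/10)] with T = 200 min.
Σ tᵢ·10^(Lᵢ/10) = 120·10^(74/10) + 30·10^(78/10) + 5·10^(95/10) + 45·10^(72/10) = 2.143e+10.
L_eq = 10·log₁₀(2.143e+10/200) = 80.30 dB(A).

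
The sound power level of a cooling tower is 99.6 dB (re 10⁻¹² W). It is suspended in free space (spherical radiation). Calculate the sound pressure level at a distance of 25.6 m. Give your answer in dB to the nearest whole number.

60 dB

The power spreads over a sphere of area 4π·r², so L_p = L_w − 10·log₁₀(4π·r²).
4π·r² = 8235 m², 10·log₁₀ of that is 39.157 dB.
L_p = 99.6 − 39.157 = 60.44 dB.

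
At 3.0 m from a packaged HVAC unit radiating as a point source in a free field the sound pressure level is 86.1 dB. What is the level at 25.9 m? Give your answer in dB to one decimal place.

67.4 dB

Spherical spreading from a point source gives a 20·log₁₀(r₂/r₁) drop.
L₂ = 86.1 − 20·log₁₀(25.9/3.0) = 86.1 − 18.724 = 67.38 dB.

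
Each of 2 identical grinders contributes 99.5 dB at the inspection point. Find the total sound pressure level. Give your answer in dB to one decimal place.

L_total = L₁ + 10·log₁₀ N for N identical incoherent sources.
L_total = 99.5 + 10·log₁₀(2) = 99.5 + 3.010 = 102.51 dB.

102.5 dB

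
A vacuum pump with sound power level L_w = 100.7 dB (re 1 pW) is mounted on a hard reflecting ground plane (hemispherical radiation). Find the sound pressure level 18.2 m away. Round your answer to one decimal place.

Free-field hemispherical radiation: L_p = L_w − 10·log₁₀(2π·r²), r = 18.2 m.
2π·r² = 2081 m², 10·log₁₀ of that is 33.183 dB.
L_p = 100.7 − 33.183 = 67.52 dB.

67.5 dB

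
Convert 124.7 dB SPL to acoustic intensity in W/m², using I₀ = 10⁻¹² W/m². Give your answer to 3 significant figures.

L = 10·log₁₀(I/I₀) ⇒ I = I₀·10^(L/10) = 10⁻¹² × 10^12.47.

2.95 W/m²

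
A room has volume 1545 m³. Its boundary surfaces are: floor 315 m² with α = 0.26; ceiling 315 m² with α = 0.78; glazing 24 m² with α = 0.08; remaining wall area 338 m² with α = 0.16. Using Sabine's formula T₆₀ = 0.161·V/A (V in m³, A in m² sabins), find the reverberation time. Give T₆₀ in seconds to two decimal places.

0.65 s

Summing Sᵢαᵢ: 315·0.26 + 315·0.78 + 24·0.08 + 338·0.16 = 383.60 m².
T₆₀ = 0.161·V/A = 0.161·1545/383.60 = 0.648 s.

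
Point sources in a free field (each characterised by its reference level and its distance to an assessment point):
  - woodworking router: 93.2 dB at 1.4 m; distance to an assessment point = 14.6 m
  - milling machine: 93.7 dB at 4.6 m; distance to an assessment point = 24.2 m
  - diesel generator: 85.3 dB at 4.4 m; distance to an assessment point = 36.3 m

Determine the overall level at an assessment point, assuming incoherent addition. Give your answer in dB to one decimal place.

Apply inverse-square spreading to bring every level to the receiver, then sum 10^(L/10).
woodworking router: 93.2 − 20·log₁₀(14.6/1.4) = 93.2 − 20.36 = 72.84 dB.
milling machine: 93.7 − 20·log₁₀(24.2/4.6) = 93.7 − 14.42 = 79.28 dB.
diesel generator: 85.3 − 20·log₁₀(36.3/4.4) = 85.3 − 18.33 = 66.97 dB.
Σ 10^(L/10) = 1.089e+08 → L_total = 10·log₁₀(1.089e+08) = 80.37 dB.

80.4 dB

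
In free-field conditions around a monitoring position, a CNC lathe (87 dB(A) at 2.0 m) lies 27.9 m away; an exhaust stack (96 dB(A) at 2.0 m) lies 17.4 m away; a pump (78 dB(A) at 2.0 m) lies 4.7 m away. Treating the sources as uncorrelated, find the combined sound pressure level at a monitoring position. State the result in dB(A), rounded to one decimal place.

78.2 dB(A)

Apply inverse-square spreading to bring every level to the receiver, then sum 10^(L/10).
CNC lathe: 87 − 20·log₁₀(27.9/2.0) = 87 − 22.89 = 64.11 dB(A).
exhaust stack: 96 − 20·log₁₀(17.4/2.0) = 96 − 18.79 = 77.21 dB(A).
pump: 78 − 20·log₁₀(4.7/2.0) = 78 − 7.42 = 70.58 dB(A).
Σ 10^(L/10) = 6.660e+07 → L_total = 10·log₁₀(6.660e+07) = 78.23 dB(A).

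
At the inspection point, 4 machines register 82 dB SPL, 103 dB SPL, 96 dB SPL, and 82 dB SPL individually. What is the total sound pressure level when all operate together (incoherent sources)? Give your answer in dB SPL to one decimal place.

Incoherent sources combine by intensity addition: L_total = 10·log₁₀(Σ 10^(L_i/10)).
Σ 10^(L/10) = 10^(82/10) + 10^(103/10) + 10^(96/10) + 10^(82/10) = 2.425e+10.
L_total = 10·log₁₀(2.425e+10) = 103.85 dB SPL.

103.8 dB SPL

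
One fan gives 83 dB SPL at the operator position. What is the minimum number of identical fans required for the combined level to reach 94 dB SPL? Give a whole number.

The shortfall is 94 − 83 = 11.0 dB, and N units add 10·log₁₀ N, so need 10·log₁₀ N ≥ 11.0.
N ≥ 10^(11.0/10) = 12.589, so N = 13.

13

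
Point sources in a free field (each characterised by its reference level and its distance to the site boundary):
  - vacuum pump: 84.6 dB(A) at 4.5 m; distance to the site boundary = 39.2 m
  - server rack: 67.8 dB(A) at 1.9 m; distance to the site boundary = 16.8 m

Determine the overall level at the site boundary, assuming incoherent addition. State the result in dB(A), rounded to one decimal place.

Apply inverse-square spreading to bring every level to the receiver, then sum 10^(L/10).
vacuum pump: 84.6 − 20·log₁₀(39.2/4.5) = 84.6 − 18.80 = 65.80 dB(A).
server rack: 67.8 − 20·log₁₀(16.8/1.9) = 67.8 − 18.93 = 48.87 dB(A).
Σ 10^(L/10) = 3.878e+06 → L_total = 10·log₁₀(3.878e+06) = 65.89 dB(A).

65.9 dB(A)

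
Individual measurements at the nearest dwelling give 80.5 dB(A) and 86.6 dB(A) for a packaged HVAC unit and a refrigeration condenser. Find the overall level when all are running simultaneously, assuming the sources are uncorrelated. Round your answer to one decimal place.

Incoherent sources combine by intensity addition: L_total = 10·log₁₀(Σ 10^(L_i/10)).
Σ 10^(L/10) = 10^(80.5/10) + 10^(86.6/10) = 5.693e+08.
L_total = 10·log₁₀(5.693e+08) = 87.55 dB(A).

87.6 dB(A)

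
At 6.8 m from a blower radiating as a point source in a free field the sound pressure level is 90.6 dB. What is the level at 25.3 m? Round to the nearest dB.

Spherical spreading from a point source gives a 20·log₁₀(r₂/r₁) drop.
L₂ = 90.6 − 20·log₁₀(25.3/6.8) = 90.6 − 11.412 = 79.19 dB.

79 dB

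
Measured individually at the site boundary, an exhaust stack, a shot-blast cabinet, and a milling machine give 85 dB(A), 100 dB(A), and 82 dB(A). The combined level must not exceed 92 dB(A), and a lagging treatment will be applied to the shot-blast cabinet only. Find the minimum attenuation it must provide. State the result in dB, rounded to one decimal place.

Fixed contribution from the other sources: Σ 10^(L/10) = 10^(85/10) + 10^(82/10) = 4.747e+08 (86.76 dB(A)).
The limit corresponds to 10^(92/10) = 1.585e+09; subtracting the fixed part leaves 1.110e+09 for the shot-blast cabinet, i.e. 90.45 dB(A).
So the shot-blast cabinet must be reduced from 100 to 90.45 dB(A): IL = 9.55 dB.

9.5 dB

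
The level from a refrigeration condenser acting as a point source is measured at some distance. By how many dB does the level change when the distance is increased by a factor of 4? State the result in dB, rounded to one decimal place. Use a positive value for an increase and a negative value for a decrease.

-12.0 dB

Point-source spreading: ΔL = −20·log₁₀(r₂/r₁).
ΔL = −20·log₁₀(4) = -12.04 dB.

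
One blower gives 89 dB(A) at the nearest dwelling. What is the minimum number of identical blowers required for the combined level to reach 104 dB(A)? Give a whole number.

32

Need L₁ + 10·log₁₀ N ≥ 104, i.e. log₁₀ N ≥ 1.50.
N ≥ 10^(15.0/10) = 31.623, so N = 32.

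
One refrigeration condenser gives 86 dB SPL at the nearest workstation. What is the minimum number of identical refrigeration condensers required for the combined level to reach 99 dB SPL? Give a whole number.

20

The shortfall is 99 − 86 = 13.0 dB, and N units add 10·log₁₀ N, so need 10·log₁₀ N ≥ 13.0.
N ≥ 10^(13.0/10) = 19.953, so N = 20.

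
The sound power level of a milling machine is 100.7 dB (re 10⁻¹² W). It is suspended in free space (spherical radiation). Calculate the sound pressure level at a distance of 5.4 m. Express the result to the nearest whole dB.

L_p = L_w − 10·log₁₀(4π·r²) with r = 5.4 m.
4π·r² = 366.4 m², 10·log₁₀ of that is 25.640 dB.
L_p = 100.7 − 25.640 = 75.06 dB.

75 dB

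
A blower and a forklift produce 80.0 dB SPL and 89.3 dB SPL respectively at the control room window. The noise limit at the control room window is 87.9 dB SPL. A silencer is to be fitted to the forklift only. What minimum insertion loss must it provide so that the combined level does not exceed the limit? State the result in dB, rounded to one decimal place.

Everything except the forklift sums to 10^(80.0/10) = 1.000e+08 in linear terms, 80.00 dB SPL.
To meet 87.9 dB SPL overall, the treated forklift may contribute at most 10^(87.9/10) − 1.000e+08 = 5.166e+08, i.e. 87.13 dB SPL.
Required insertion loss = 89.3 − 87.13 = 2.17 dB.

2.2 dB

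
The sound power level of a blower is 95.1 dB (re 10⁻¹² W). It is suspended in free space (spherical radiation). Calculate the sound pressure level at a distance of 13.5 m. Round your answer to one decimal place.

61.5 dB

The power spreads over a sphere of area 4π·r², so L_p = L_w − 10·log₁₀(4π·r²).
4π·r² = 2290 m², 10·log₁₀ of that is 33.599 dB.
L_p = 95.1 − 33.599 = 61.50 dB.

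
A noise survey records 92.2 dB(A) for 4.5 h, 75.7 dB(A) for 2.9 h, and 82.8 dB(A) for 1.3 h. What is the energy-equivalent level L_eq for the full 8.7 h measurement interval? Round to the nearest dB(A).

90 dB(A)

The energy average is taken in the linear domain: L_eq = 10·log₁₀[(Σ tᵢ·10^(Lᵢ/10))/T], T = 8.7 h.
Σ tᵢ·10^(Lᵢ/10) = 4.5·10^(92.2/10) + 2.9·10^(75.7/10) + 1.3·10^(82.8/10) = 7.824e+09.
L_eq = 10·log₁₀(7.824e+09/8.7) = 89.54 dB(A).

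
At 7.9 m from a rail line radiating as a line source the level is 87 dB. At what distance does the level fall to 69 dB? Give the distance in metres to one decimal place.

For a line source L₁ − L₂ = 10·log₁₀(r₂/r₁), so r₂ = r₁·10^((L₁−L₂)/10).
r₂ = 7.9·10^((87−69)/10) = 7.9·10^(18.0/10) = 498.46 m.

498.5 m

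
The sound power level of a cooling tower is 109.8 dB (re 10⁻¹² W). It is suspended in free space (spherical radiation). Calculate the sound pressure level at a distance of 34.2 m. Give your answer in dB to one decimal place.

L_p = L_w − 10·log₁₀(4π·r²) with r = 34.2 m.
4π·r² = 1.47e+04 m², 10·log₁₀ of that is 41.673 dB.
L_p = 109.8 − 41.673 = 68.13 dB.

68.1 dB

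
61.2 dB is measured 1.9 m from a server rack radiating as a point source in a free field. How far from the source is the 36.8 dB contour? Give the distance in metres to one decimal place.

Point-source spreading drops the level by 20·log₁₀(r₂/r₁); inverting, r₂/r₁ = 10^(ΔL/20).
r₂ = 1.9·10^((61.2−36.8)/20) = 1.9·10^(24.4/20) = 31.53 m.

31.5 m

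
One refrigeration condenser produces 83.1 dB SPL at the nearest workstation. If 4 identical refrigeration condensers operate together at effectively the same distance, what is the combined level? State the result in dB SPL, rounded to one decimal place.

89.1 dB SPL

With 4 equal, uncorrelated contributions the intensity is 4× that of one unit, giving a rise of 10·log₁₀ 4.
L_total = 83.1 + 10·log₁₀(4) = 83.1 + 6.021 = 89.12 dB SPL.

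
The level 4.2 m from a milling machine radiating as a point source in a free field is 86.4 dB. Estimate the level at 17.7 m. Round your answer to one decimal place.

73.9 dB

Point-source attenuation: ΔL = 20·log₁₀(r₂/r₁) = 20·log₁₀(17.7/4.2) = 12.494 dB.
L₂ = 86.4 − 20·log₁₀(17.7/4.2) = 86.4 − 12.494 = 73.91 dB.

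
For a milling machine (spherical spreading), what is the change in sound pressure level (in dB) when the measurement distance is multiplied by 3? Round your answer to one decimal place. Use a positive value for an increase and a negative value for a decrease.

-9.5 dB

A point source loses 6 dB per doubling of distance; generally ΔL = −20·log₁₀(r₂/r₁).
ΔL = −20·log₁₀(3) = -9.54 dB.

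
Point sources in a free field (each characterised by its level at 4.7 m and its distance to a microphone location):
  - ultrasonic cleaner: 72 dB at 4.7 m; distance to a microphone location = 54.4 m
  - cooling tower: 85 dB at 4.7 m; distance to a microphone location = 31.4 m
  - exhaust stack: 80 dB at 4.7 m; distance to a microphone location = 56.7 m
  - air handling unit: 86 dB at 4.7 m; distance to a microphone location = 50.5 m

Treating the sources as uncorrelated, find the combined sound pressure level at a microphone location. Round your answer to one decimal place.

Propagate each source to the receiver with L = L_ref − 20·log₁₀(r/r_ref), then add intensities.
ultrasonic cleaner: 72 − 20·log₁₀(54.4/4.7) = 72 − 21.27 = 50.73 dB.
cooling tower: 85 − 20·log₁₀(31.4/4.7) = 85 − 16.50 = 68.50 dB.
exhaust stack: 80 − 20·log₁₀(56.7/4.7) = 80 − 21.63 = 58.37 dB.
air handling unit: 86 − 20·log₁₀(50.5/4.7) = 86 − 20.62 = 65.38 dB.
Σ 10^(L/10) = 1.134e+07 → L_total = 10·log₁₀(1.134e+07) = 70.55 dB.

70.5 dB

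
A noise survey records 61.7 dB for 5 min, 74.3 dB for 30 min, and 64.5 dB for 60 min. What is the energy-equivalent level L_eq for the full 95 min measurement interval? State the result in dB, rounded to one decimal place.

70.2 dB

The energy average is taken in the linear domain: L_eq = 10·log₁₀[(Σ tᵢ·10^(Lᵢ/10))/T], T = 95 min.
Σ tᵢ·10^(Lᵢ/10) = 5·10^(61.7/10) + 30·10^(74.3/10) + 60·10^(64.5/10) = 9.840e+08.
L_eq = 10·log₁₀(9.840e+08/95) = 70.15 dB.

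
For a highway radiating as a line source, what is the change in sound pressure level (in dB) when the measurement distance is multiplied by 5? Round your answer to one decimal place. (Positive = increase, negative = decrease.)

-7.0 dB

Line-source spreading: ΔL = −10·log₁₀(r₂/r₁).
ΔL = −10·log₁₀(5) = -6.99 dB.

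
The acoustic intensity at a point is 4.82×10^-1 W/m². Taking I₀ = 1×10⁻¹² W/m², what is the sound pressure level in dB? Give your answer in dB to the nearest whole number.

117 dB

I/I₀ = 4.82×10^-1/10⁻¹² = 4.82×10^11, and L = 10·log₁₀(I/I₀).
L = 10·(0.6830 + 11) = 116.83 dB.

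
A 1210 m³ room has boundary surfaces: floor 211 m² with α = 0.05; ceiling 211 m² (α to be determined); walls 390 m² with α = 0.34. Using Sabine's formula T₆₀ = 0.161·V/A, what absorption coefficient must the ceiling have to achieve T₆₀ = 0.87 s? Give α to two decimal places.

0.38

Required total absorption A = 0.161·1210/0.87 = 223.92 m².
Absorption from the other surfaces = 211·0.05 + 390·0.34 = 143.15 m², so the ceiling must supply 80.77 m² over 211 m².
α = 80.77/211 = 0.383.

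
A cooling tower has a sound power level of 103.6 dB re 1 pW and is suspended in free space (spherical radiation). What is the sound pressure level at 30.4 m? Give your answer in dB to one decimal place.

63.0 dB

Free-field spherical radiation: L_p = L_w − 10·log₁₀(4π·r²), r = 30.4 m.
4π·r² = 1.161e+04 m², 10·log₁₀ of that is 40.650 dB.
L_p = 103.6 − 40.650 = 62.95 dB.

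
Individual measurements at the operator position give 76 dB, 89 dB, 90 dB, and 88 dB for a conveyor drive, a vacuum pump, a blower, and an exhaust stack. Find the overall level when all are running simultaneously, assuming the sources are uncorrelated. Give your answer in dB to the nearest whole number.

For uncorrelated sources the intensities add, so convert each level to linear form, sum, and take 10·log₁₀ of the total.
Σ 10^(L/10) = 10^(76/10) + 10^(89/10) + 10^(90/10) + 10^(88/10) = 2.465e+09.
L_total = 10·log₁₀(2.465e+09) = 93.92 dB.

94 dB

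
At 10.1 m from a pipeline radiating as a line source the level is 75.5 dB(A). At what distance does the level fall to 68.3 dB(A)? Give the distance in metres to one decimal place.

For a line source L₁ − L₂ = 10·log₁₀(r₂/r₁), so r₂ = r₁·10^((L₁−L₂)/10).
r₂ = 10.1·10^((75.5−68.3)/10) = 10.1·10^(7.2/10) = 53.01 m.

53.0 m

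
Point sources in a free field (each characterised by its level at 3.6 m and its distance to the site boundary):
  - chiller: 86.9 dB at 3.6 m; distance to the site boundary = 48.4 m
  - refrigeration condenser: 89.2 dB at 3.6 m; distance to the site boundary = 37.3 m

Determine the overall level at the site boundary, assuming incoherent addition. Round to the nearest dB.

70 dB

First find each source's level at the receiver (point-source: −20·log₁₀(r/r_ref)), then combine on an intensity basis.
chiller: 86.9 − 20·log₁₀(48.4/3.6) = 86.9 − 22.57 = 64.33 dB.
refrigeration condenser: 89.2 − 20·log₁₀(37.3/3.6) = 89.2 − 20.31 = 68.89 dB.
Σ 10^(L/10) = 1.046e+07 → L_total = 10·log₁₀(1.046e+07) = 70.19 dB.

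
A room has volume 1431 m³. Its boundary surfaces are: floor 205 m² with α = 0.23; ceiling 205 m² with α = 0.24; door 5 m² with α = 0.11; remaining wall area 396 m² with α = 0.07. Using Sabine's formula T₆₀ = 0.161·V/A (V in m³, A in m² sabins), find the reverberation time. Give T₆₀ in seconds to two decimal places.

1.85 s

A = Σ Sᵢαᵢ = 205·0.23 + 205·0.24 + 5·0.11 + 396·0.07 = 124.62 m².
T₆₀ = 0.161·V/A = 0.161·1431/124.62 = 1.849 s.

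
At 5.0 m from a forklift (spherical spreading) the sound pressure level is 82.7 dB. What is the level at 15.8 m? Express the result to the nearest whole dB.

73 dB

For a point source, L₂ = L₁ − 20·log₁₀(r₂/r₁).
L₂ = 82.7 − 20·log₁₀(15.8/5.0) = 82.7 − 9.994 = 72.71 dB.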